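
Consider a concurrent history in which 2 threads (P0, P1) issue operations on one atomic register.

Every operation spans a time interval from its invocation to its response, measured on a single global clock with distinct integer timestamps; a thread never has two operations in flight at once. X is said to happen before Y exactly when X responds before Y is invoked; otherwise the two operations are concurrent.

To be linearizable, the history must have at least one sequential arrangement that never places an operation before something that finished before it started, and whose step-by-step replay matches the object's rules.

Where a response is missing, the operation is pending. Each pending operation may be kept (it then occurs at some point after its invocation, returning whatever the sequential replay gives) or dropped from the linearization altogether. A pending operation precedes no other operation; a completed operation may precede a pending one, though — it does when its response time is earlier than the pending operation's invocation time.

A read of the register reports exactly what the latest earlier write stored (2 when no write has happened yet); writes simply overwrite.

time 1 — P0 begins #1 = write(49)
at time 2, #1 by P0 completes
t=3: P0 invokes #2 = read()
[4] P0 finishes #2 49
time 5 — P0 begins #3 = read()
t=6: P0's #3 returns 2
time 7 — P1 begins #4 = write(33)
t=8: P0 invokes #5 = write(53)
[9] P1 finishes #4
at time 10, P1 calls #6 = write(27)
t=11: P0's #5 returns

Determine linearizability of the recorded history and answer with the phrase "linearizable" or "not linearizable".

not linearizable

cut after 5 events: linearizable; cut after 6 events (#3 responds, time 6): not linearizable
exactly one order of the 3 completed ops respects real time; the atomic register replay fails
sample order #1, #2, #3 stalls at step 3 — #3 read() → 2 has no legal effect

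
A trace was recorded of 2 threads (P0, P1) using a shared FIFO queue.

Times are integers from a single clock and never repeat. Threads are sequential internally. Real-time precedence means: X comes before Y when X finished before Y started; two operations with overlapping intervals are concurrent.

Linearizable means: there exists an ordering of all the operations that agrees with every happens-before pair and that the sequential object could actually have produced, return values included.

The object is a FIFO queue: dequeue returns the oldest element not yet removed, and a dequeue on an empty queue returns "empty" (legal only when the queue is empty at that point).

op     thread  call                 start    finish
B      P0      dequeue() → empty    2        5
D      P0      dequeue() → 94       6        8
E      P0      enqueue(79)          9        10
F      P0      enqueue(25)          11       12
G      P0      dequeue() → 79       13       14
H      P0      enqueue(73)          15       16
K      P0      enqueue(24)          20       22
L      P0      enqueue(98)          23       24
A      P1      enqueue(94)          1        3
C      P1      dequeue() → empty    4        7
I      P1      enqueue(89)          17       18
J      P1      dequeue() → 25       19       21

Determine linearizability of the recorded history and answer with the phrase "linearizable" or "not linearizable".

witness order: B, A, D, C, E, F, G, H, I, J, K, L
after step 1 (B dequeue() → empty): queue <>
after step 2 (A enqueue(94)): queue <94>
after step 3 (D dequeue() → 94): queue <>
after step 4 (C dequeue() → empty): queue <>
after step 5 (E enqueue(79)): queue <79>
after step 6 (F enqueue(25)): queue <79,25>
after step 7 (G dequeue() → 79): queue <25>
after step 8 (H enqueue(73)): queue <25,73>
after step 9 (I enqueue(89)): queue <25,73,89>
after step 10 (J dequeue() → 25): queue <73,89>
after step 11 (K enqueue(24)): queue <73,89,24>
after step 12 (L enqueue(98)): queue <73,89,24,98>

linearizable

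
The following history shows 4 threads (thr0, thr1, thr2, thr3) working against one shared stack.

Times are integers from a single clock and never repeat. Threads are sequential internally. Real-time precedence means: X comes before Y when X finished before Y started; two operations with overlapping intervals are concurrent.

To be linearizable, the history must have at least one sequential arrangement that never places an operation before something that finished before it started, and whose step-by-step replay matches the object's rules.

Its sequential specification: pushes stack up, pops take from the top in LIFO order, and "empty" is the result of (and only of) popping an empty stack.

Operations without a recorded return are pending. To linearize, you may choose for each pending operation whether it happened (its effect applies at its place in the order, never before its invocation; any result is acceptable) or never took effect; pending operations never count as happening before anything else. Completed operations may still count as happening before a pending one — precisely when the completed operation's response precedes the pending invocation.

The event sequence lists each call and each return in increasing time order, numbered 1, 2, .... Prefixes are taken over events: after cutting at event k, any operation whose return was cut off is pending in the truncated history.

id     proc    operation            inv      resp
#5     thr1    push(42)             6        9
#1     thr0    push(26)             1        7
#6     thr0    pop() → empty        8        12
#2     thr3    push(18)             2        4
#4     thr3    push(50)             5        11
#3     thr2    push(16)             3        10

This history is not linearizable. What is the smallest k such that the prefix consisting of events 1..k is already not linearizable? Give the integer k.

12

events 1..11 are linearizable, e.g. via #1, #2, #3, #4, #5:
1. #1 push(26), leaving stack <26>
2. #2 push(18), leaving stack <26,18>
3. #3 push(16), leaving stack <26,18,16>
4. #4 push(50), leaving stack <26,18,16,50>
5. #5 push(42), leaving stack <26,18,16,50,42>
include event 12 — #6 responding at 12 — and every candidate order breaks
sample order #1, #2, #3, #4, #5, #6 stalls at step 6 — #6 pop() → empty has no legal effect
sample order #1, #2, #3, #4, #6, #5 stalls at step 5 — #6 pop() → empty has no legal effect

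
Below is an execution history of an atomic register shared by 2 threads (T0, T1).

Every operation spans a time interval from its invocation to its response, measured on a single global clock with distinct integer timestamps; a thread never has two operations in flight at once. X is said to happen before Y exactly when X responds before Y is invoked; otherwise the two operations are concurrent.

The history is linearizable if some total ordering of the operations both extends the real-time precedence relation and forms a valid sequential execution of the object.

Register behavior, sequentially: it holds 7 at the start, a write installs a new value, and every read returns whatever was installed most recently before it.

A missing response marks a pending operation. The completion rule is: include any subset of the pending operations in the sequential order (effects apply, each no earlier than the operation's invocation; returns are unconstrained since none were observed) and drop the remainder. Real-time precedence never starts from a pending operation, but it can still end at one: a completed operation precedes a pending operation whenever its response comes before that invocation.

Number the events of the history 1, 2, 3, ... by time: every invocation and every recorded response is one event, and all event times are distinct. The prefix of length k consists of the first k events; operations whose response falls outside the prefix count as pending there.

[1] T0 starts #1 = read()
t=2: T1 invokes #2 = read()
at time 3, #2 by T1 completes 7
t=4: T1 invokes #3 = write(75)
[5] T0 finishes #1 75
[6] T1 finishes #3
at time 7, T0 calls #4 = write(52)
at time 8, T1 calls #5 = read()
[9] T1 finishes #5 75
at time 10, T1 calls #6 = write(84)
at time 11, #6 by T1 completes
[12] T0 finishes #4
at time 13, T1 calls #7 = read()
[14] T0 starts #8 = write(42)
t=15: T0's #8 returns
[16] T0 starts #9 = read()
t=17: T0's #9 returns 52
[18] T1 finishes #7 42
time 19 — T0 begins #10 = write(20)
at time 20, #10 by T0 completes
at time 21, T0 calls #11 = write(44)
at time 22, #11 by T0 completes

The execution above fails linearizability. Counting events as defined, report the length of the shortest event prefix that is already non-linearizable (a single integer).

17

events 1..16 are still linearizable — one witness is #2, #3, #1, #5, #4, #6, #7, #8:
1. #2 read() → 7, leaving value 7
2. #3 write(75), leaving value 75
3. #1 read() → 75, leaving value 75
4. #5 read() → 75, leaving value 75
5. #4 write(52), leaving value 52
6. #6 write(84), leaving value 84
7. #7 read() (pending, included), leaving value 84
8. #8 write(42), leaving value 42
event 17 — #9's response, time 17 — after it, nothing linearizes
no completion choice of the 1 pending operation (#7) rescues it — every subset was tried
one such order, #1, #2, #3, #4, #5, #6, #8, #9 (pending dropped), breaks at step 1 where #1 read() → 75 is illegal
one such order, #1, #2, #3, #5, #4, #6, #8, #9 (pending dropped), breaks at step 1 where #1 read() → 75 is illegal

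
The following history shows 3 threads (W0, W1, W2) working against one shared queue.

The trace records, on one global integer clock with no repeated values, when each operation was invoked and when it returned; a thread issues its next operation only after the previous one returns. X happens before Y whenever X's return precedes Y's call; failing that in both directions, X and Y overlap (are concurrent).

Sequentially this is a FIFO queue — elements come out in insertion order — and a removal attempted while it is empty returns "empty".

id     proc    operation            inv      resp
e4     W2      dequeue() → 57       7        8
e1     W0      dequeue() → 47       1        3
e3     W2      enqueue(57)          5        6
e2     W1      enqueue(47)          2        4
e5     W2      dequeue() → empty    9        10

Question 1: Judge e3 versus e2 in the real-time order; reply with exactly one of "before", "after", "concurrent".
Answer: after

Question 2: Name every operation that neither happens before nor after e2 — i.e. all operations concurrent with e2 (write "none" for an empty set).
Answer: e1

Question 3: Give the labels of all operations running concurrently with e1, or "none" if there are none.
Answer: e2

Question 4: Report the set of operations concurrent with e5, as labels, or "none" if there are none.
Answer: none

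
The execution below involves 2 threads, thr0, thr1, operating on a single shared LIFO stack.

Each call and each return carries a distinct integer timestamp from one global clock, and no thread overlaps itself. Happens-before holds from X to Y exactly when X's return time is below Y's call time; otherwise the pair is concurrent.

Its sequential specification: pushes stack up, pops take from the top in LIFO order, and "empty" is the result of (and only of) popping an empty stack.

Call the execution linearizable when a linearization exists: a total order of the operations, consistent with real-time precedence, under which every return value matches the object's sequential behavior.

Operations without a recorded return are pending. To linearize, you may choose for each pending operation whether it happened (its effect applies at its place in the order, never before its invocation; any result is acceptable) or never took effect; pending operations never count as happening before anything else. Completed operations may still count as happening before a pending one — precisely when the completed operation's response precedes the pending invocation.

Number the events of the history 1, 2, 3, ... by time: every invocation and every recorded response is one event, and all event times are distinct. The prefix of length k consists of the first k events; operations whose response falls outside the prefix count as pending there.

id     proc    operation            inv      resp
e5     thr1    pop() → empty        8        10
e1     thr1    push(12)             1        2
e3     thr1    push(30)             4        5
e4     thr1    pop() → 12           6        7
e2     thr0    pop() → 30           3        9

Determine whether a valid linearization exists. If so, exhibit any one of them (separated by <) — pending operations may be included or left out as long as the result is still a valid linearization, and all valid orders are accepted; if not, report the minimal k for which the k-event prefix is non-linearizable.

after step 1 (e1 push(12)): stack <12>
after step 2 (e3 push(30)): stack <12,30>
after step 3 (e2 pop() → 30): stack <12>
after step 4 (e4 pop() → 12): stack <>
after step 5 (e5 pop() → empty): stack <>

linearizable — witness: e1 < e3 < e2 < e4 < e5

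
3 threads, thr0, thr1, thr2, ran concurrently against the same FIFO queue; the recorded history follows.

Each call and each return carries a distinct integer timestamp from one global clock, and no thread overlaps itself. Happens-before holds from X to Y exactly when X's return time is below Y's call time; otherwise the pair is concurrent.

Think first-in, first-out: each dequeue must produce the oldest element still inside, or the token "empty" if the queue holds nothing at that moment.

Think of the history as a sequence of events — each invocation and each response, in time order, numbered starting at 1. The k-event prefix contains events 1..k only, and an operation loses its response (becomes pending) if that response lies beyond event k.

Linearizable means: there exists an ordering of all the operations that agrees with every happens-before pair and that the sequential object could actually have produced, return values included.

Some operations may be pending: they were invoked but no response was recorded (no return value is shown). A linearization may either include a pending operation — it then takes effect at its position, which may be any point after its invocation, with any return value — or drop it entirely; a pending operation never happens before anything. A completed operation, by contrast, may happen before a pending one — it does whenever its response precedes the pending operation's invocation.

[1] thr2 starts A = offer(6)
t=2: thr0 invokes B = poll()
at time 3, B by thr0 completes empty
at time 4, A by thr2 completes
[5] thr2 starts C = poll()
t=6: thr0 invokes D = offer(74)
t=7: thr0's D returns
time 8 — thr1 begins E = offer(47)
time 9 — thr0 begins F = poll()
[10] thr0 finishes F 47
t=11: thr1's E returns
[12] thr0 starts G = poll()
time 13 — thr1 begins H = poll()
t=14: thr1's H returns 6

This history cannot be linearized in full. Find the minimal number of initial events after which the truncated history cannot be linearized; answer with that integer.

a valid linearization of events 1..9 exists, for instance B, A, C, D:
step 1: B poll() → empty — queue <>
step 2: A offer(6) — queue <6>
step 3: C poll() (pending, included) — queue <>
step 4: D offer(74) — queue <74>
include event 10 — F responding at 10 — and every candidate order breaks
completion choices over the 2 pending operations (C, E) were checked; none helps
one such order, A, B, D, F (pending dropped), breaks at step 2 where B poll() → empty is illegal
one such order, B, A, D, F (pending dropped), breaks at step 4 where F poll() → 47 is illegal

10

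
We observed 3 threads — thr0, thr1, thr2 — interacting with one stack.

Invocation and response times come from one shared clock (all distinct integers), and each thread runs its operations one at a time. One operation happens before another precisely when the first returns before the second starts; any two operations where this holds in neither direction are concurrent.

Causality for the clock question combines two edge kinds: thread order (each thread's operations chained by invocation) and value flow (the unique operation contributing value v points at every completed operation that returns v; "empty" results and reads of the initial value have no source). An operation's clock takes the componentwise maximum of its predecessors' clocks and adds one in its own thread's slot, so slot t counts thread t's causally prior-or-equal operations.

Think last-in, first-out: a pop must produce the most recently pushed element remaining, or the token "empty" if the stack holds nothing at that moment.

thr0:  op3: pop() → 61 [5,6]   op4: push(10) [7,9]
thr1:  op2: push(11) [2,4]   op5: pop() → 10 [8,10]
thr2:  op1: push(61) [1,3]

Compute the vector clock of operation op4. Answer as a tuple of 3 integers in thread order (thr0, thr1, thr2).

VC(op1, invoked at 1): no causal predecessors; +1 on thr2 → (0, 0, 1)
VC(op2, invoked at 2): no causal predecessors; +1 on thr1 → (0, 1, 0)
merge at op3 (invoked 5): VC(op1)=(0, 0, 1), own-thread bump on thr0 → (1, 0, 1)
merge at op4 (invoked 7): VC(op3)=(1, 0, 1), own-thread bump on thr0 → (2, 0, 1)
merge at op5 (invoked 8): VC(op2)=(0, 1, 0), VC(op4)=(2, 0, 1), own-thread bump on thr1 → (2, 2, 1)
target: VC(op4) = (2, 0, 1)

(2, 0, 1)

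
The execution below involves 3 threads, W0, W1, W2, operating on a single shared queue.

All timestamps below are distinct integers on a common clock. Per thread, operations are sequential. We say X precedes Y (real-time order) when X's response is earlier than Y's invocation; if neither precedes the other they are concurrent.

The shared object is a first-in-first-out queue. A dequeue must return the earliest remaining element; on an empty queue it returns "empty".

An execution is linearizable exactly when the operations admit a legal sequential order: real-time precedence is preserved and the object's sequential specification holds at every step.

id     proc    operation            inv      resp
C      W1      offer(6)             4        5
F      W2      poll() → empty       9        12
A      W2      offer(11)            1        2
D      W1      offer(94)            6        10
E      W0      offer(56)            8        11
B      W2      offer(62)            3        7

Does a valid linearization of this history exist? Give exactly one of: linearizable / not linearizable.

not linearizable

already the first 12 events (up to F's response at time 12) admit no linearization; the first 11 still do
the 6 completed operations admit 14 real-time orders; each fails the queue replay
one such order, A, B, C, D, E, F, breaks at step 6 where F poll() → empty is illegal
one such order, A, B, C, D, F, E, breaks at step 5 where F poll() → empty is illegal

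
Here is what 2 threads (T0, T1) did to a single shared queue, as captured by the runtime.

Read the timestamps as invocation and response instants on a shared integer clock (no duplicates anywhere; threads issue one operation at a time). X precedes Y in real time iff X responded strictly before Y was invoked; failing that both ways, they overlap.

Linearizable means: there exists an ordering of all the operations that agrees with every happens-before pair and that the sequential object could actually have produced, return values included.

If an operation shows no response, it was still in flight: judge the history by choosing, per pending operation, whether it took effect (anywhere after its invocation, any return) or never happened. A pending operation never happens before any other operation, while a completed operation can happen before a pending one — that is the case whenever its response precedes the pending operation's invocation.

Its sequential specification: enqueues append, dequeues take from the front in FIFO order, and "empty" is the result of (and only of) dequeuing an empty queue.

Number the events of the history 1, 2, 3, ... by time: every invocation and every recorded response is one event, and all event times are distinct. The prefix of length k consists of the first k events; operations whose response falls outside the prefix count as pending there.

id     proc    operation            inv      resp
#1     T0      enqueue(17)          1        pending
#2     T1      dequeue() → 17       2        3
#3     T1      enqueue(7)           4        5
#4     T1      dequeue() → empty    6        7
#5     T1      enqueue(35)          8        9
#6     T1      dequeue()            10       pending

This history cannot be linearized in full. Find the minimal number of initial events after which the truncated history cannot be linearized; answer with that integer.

one valid order for events 1..6 is #1, #2, #3:
after step 1 (#1 enqueue(17) (pending, included)): queue <17>
after step 2 (#2 dequeue() → 17): queue <>
after step 3 (#3 enqueue(7)): queue <7>
once event 7 joins (#4's response, time 7), exhaustive search finds no witness
including or dropping the 1 pending operation (#1) in any combination fails
take #2, #3, #4 (pending dropped): step 1 already fails, because #2 dequeue() → 17 cannot occur there

7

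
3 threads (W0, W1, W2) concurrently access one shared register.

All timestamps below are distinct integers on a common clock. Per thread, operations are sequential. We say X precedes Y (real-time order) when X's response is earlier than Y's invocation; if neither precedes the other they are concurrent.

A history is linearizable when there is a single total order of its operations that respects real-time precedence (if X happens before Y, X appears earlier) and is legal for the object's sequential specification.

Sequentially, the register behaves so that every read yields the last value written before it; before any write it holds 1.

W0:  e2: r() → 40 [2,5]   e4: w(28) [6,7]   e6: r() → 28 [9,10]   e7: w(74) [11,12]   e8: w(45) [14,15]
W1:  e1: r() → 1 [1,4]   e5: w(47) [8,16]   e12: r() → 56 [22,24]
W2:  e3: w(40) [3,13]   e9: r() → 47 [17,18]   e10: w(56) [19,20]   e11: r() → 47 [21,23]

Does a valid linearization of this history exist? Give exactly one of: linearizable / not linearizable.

the violation lands at event 23, e11's response at time 23: events 1..22 linearize, events 1..23 do not
no legal order exists: 54 real-time-consistent candidates over 11 completed register operations, all rejected
completion choices over the 1 pending operation (e12) were checked; none helps
take e1, e2, e3, e4, e5, e6, e7, e8, e9, e10, e11 (pending dropped): step 2 already fails, because e2 r() → 40 cannot occur there
take e1, e2, e3, e4, e6, e5, e7, e8, e9, e10, e11 (pending dropped): step 2 already fails, because e2 r() → 40 cannot occur there

not linearizable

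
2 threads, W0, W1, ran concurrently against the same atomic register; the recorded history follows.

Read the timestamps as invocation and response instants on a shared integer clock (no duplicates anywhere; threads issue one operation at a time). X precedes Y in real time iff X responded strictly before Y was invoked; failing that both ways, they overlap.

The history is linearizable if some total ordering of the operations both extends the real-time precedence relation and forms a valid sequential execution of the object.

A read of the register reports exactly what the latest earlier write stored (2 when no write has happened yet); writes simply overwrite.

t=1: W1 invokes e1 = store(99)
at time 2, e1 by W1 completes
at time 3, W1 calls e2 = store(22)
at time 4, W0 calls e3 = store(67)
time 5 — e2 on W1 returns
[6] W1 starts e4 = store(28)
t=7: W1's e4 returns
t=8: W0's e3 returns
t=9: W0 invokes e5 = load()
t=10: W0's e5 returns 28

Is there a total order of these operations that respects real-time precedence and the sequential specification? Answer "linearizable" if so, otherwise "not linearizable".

linearizable

witness order: e1, e2, e3, e4, e5
after step 1 (e1 store(99)): value 99
after step 2 (e2 store(22)): value 22
after step 3 (e3 store(67)): value 67
after step 4 (e4 store(28)): value 28
after step 5 (e5 load() → 28): value 28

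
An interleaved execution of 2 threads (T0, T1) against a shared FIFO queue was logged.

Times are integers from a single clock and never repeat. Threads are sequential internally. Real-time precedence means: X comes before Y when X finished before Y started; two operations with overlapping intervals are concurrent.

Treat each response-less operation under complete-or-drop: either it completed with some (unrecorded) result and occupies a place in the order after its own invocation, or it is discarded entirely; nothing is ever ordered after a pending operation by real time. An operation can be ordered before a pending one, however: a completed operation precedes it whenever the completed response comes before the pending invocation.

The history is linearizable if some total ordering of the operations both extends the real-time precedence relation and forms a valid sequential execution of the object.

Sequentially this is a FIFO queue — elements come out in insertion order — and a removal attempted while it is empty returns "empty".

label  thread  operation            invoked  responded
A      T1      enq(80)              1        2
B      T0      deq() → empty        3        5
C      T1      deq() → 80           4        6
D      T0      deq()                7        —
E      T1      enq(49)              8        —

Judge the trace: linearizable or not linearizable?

linearizable

one valid linearization: A, C, B
after step 1 (A enq(80)): queue <80>
after step 2 (C deq() → 80): queue <>
after step 3 (B deq() → empty): queue <>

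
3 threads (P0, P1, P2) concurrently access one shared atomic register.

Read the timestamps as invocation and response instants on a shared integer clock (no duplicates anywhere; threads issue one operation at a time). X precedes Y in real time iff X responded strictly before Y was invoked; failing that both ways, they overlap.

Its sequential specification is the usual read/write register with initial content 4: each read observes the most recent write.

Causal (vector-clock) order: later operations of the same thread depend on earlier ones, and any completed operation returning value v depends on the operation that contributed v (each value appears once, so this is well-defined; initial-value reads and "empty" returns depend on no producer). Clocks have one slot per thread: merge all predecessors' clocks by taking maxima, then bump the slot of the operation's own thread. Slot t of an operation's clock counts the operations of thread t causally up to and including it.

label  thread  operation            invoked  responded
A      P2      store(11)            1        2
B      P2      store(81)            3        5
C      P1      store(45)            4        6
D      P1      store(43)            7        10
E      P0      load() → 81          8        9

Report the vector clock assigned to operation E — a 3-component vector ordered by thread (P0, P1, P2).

(1, 0, 2)

A, invoked 1, has no incoming edges; only P2's bump applies → (0, 0, 1)
C, invoked 4, has no incoming edges; only P1's bump applies → (0, 1, 0)
merge at B (invoked 3): VC(A)=(0, 0, 1), own-thread bump on P2 → (0, 0, 2)
merge at D (invoked 7): VC(C)=(0, 1, 0), own-thread bump on P1 → (0, 2, 0)
merge at E (invoked 8): VC(B)=(0, 0, 2), own-thread bump on P0 → (1, 0, 2)
target: VC(E) = (1, 0, 2)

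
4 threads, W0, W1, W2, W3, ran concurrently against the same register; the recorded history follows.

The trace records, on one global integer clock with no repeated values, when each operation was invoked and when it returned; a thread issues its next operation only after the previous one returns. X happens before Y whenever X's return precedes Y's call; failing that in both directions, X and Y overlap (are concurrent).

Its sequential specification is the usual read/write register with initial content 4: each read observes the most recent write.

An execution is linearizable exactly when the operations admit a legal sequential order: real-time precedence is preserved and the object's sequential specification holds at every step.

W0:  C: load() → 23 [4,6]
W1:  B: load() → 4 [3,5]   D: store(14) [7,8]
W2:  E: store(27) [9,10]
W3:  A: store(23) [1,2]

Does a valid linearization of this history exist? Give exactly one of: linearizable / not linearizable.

prefix check: 1..4 passes, 1..5 fails once B's time-5 response joins
exhaustive check: the 2 completed register ops admit one real-time order; illegal
completion choices over the 1 pending operation (C) were checked; none helps
for example A, B (pending dropped) fails at step 2: B load() → 4 is not legal there

not linearizable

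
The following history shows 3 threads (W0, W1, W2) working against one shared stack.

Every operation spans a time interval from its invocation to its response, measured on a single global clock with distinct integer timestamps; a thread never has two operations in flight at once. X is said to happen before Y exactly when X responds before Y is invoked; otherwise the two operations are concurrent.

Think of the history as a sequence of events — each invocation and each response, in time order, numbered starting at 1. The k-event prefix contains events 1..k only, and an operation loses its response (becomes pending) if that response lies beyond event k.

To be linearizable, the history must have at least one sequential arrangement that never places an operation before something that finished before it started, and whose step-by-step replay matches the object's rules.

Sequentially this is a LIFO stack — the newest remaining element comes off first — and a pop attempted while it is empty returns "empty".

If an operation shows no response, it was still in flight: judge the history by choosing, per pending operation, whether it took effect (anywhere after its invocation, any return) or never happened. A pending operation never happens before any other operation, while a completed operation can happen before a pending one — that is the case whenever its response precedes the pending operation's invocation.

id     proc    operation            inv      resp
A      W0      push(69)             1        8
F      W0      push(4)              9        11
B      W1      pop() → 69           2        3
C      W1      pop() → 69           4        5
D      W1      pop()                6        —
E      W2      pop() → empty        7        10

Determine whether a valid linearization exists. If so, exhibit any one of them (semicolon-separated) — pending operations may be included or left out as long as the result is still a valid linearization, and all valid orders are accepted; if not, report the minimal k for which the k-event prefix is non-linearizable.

events 1..4 are fine; event 5 — the response of C at time 5 — makes the prefix non-linearizable
a single order respects real time; the 2 completed stack operations fail replay along it
completion choices over the 1 pending operation (A) were checked; none helps
for example B, C (pending dropped) fails at step 1: B pop() → 69 is not legal there

not linearizable — minimal violating prefix: 5 events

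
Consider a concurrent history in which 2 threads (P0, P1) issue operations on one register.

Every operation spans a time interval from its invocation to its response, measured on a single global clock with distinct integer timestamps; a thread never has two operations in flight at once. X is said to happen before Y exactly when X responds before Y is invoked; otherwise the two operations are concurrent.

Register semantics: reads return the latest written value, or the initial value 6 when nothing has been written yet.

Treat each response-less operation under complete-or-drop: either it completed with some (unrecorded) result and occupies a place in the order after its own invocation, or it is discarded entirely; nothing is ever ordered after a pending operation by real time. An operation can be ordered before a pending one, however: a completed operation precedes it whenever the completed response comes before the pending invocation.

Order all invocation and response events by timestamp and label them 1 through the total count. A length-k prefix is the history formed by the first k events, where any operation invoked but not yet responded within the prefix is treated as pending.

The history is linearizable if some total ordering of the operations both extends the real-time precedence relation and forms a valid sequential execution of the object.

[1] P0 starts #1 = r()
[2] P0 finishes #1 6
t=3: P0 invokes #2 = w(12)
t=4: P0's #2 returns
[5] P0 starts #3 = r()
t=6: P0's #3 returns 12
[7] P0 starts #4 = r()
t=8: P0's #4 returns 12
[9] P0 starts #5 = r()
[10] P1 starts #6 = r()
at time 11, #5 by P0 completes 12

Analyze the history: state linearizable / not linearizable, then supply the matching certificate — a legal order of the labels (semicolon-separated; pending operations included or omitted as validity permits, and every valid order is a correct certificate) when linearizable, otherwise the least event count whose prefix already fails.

linearizable — witness: #1; #2; #3; #4; #5

1. #1 r() → 6, leaving value 6
2. #2 w(12), leaving value 12
3. #3 r() → 12, leaving value 12
4. #4 r() → 12, leaving value 12
5. #5 r() → 12, leaving value 12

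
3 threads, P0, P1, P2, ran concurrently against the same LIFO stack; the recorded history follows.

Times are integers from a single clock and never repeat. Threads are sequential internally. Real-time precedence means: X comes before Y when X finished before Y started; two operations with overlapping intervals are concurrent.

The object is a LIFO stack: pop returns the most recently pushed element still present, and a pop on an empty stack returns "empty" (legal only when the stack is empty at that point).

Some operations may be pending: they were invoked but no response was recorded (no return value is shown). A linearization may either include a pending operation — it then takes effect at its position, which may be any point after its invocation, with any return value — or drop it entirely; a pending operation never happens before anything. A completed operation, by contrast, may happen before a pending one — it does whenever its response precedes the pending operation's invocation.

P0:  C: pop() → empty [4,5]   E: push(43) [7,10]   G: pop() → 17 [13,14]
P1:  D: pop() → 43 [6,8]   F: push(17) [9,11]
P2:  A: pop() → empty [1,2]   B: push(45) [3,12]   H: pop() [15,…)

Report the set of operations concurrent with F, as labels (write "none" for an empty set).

F spans [9,11]: anything still running between times 9 and 11 counts as concurrent
A [1,2]: before
B [3,12]: concurrent
C [4,5]: before
D [6,8]: before
E [7,10]: concurrent
G [13,14]: after
H [15,…): after

B, E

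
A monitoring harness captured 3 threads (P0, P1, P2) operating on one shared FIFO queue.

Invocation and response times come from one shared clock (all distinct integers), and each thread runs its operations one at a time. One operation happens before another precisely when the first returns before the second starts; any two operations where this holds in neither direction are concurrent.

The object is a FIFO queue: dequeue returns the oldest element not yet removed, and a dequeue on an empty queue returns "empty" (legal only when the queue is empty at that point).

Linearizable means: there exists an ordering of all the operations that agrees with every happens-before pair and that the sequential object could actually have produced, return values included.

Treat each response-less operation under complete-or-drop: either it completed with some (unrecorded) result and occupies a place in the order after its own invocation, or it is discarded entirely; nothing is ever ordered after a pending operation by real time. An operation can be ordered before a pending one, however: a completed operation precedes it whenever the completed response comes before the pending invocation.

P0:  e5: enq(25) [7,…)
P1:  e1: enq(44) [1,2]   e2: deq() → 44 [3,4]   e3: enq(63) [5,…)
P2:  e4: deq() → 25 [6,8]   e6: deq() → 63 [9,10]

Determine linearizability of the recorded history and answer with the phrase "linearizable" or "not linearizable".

a witness: e1, e2, e5, e3, e4, e6
1. e1 enq(44), leaving queue <44>
2. e2 deq() → 44, leaving queue <>
3. e5 enq(25) (pending, included), leaving queue <25>
4. e3 enq(63) (pending, included), leaving queue <25,63>
5. e4 deq() → 25, leaving queue <63>
6. e6 deq() → 63, leaving queue <>

linearizable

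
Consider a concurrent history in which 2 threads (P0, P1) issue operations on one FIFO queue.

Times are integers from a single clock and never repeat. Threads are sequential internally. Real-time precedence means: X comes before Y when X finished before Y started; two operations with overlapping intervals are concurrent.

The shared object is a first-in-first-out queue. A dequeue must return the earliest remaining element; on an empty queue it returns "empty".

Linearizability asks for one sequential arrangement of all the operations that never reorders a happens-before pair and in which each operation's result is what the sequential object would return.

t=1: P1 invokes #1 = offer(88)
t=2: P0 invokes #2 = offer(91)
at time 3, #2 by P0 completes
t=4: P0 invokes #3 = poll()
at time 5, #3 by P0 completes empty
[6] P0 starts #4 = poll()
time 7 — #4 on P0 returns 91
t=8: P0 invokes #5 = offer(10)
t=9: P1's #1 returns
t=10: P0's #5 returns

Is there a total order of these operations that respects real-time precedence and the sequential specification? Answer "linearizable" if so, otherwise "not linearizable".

through event 4 a valid linearization exists; event 5 (#3 responding at time 5) ends that
exhaustive check: the 2 completed FIFO queue ops admit one real-time order; illegal
including or dropping the 1 pending operation (#1) in any combination fails
for example #2, #3 (pending dropped) fails at step 2: #3 poll() → empty is not legal there

not linearizable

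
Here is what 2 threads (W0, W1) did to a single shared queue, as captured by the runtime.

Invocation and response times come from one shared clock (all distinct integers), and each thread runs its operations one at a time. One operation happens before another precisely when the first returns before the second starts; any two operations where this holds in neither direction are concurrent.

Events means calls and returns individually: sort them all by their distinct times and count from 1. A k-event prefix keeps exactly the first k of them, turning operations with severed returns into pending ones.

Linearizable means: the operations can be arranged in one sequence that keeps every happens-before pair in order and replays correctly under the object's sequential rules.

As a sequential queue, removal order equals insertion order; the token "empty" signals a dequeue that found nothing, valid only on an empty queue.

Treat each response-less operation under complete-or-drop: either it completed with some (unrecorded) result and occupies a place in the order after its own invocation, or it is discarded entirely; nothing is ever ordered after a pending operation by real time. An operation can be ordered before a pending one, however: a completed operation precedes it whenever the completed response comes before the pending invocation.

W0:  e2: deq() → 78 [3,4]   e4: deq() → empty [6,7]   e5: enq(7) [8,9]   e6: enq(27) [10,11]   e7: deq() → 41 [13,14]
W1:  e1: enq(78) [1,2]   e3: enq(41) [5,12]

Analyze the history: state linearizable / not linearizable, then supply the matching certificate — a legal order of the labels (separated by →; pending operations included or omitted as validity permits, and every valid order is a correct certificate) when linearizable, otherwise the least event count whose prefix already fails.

linearizable — witness: e1 → e2 → e4 → e3 → e5 → e6 → e7

after step 1 (e1 enq(78)): queue <78>
after step 2 (e2 deq() → 78): queue <>
after step 3 (e4 deq() → empty): queue <>
after step 4 (e3 enq(41)): queue <41>
after step 5 (e5 enq(7)): queue <41,7>
after step 6 (e6 enq(27)): queue <41,7,27>
after step 7 (e7 deq() → 41): queue <7,27>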